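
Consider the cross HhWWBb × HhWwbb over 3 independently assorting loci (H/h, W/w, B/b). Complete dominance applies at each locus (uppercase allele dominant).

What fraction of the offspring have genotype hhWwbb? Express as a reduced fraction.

HhWWBb gametes: HWB×2, HWb×2, hWB×2, hWb×2
HhWwbb gametes: HWb×2, Hwb×2, hWb×2, hwb×2
HhWWBb×HhWwbb grid (8·8=64): HHWWBb=4 HHWWbb=4 HHWwBb=4 HHWwbb=4 HhWWBb=8 HhWWbb=8 HhWwBb=8 HhWwbb=8 hhWWBb=4 hhWWbb=4 hhWwBb=4 hhWwbb=4
hhWwbb hits 4/64; gcd=4; 4÷4/64÷4 = 1/16

P(hhWwbb) = 1/16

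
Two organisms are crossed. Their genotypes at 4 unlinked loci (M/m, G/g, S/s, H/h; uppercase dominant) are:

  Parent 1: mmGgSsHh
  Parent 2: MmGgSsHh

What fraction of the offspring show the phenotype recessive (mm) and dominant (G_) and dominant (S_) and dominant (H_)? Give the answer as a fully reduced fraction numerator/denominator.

mmGgSsHh gametes: mGSH×2, mGSh×2, mGsH×2, mGsh×2, mgSH×2, mgSh×2, mgsH×2, mgsh×2
MmGgSsHh gametes: MGSH×1, MGSh×1, MGsH×1, MGsh×1, MgSH×1, MgSh×1, MgsH×1, Mgsh×1, mGSH×1, mGSh×1, mGsH×1, mGsh×1, mgSH×1, mgSh×1, mgsH×1, mgsh×1
mmGgSsHh×MmGgSsHh grid (16·16=256): MmGGSSHH=2 MmGGSSHh=4 MmGGSShh=2 MmGGSsHH=4 MmGGSsHh=8 MmGGSshh=4 MmGGssHH=2 MmGGssHh=4 MmGGsshh=2 MmGgSSHH=4 MmGgSSHh=8 MmGgSShh=4 MmGgSsHH=8 MmGgSsHh=16 MmGgSshh=8 MmGgssHH=4 MmGgssHh=8 MmGgsshh=4 MmggSSHH=2 MmggSSHh=4 MmggSShh=2 MmggSsHH=4 MmggSsHh=8 MmggSshh=4 MmggssHH=2 MmggssHh=4 Mmggsshh=2 mmGGSSHH=2 mmGGSSHh=4 mmGGSShh=2 mmGGSsHH=4 mmGGSsHh=8 mmGGSshh=4 mmGGssHH=2 mmGGssHh=4 mmGGsshh=2 mmGgSSHH=4 mmGgSSHh=8 mmGgSShh=4 mmGgSsHH=8 mmGgSsHh=16 mmGgSshh=8 mmGgssHH=4 mmGgssHh=8 mmGgsshh=4 mmggSSHH=2 mmggSSHh=4 mmggSShh=2 mmggSsHH=4 mmggSsHh=8 mmggSshh=4 mmggssHH=2 mmggssHh=4 mmggsshh=2
mm G_ S_ H_ hits 54/256; gcd=2; 54÷2/256÷2 = 27/128

P(mm G_ S_ H_) = 27/128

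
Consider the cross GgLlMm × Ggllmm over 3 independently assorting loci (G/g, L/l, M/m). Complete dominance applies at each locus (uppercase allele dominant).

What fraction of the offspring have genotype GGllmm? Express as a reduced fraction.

GgLlMm gametes: GLM×1, GLm×1, GlM×1, Glm×1, gLM×1, gLm×1, glM×1, glm×1
Ggllmm gametes: Glm×4, glm×4
GgLlMm×Ggllmm grid (8·8=64): GGLlMm=4 GGLlmm=4 GGllMm=4 GGllmm=4 GgLlMm=8 GgLlmm=8 GgllMm=8 Ggllmm=8 ggLlMm=4 ggLlmm=4 ggllMm=4 ggllmm=4
GGllmm hits 4/64; gcd=4; 4÷4/64÷4 = 1/16

P(GGllmm) = 1/16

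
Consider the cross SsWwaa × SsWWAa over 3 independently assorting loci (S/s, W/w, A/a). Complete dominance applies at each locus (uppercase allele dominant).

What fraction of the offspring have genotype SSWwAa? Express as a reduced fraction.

P(SSWwAa) = 1/16

SsWwaa gametes: SWa×2, Swa×2, sWa×2, swa×2
SsWWAa gametes: SWA×2, SWa×2, sWA×2, sWa×2
SsWwaa×SsWWAa grid (8·8=64): SSWWAa=4 SSWWaa=4 SSWwAa=4 SSWwaa=4 SsWWAa=8 SsWWaa=8 SsWwAa=8 SsWwaa=8 ssWWAa=4 ssWWaa=4 ssWwAa=4 ssWwaa=4
SSWwAa hits 4/64; gcd=4; 4÷4/64÷4 = 1/16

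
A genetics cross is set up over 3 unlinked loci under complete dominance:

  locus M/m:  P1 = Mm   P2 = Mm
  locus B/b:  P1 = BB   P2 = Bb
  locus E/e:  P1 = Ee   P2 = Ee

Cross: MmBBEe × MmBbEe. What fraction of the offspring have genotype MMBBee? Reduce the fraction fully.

P(MMBBee) = 1/32

MmBBEe gametes: MBE×2, MBe×2, mBE×2, mBe×2
MmBbEe gametes: MBE×1, MBe×1, MbE×1, Mbe×1, mBE×1, mBe×1, mbE×1, mbe×1
MmBBEe×MmBbEe grid (8·8=64): MMBBEE=2 MMBBEe=4 MMBBee=2 MMBbEE=2 MMBbEe=4 MMBbee=2 MmBBEE=4 MmBBEe=8 MmBBee=4 MmBbEE=4 MmBbEe=8 MmBbee=4 mmBBEE=2 mmBBEe=4 mmBBee=2 mmBbEE=2 mmBbEe=4 mmBbee=2
MMBBee hits 2/64; gcd=2; 2÷2/64÷2 = 1/32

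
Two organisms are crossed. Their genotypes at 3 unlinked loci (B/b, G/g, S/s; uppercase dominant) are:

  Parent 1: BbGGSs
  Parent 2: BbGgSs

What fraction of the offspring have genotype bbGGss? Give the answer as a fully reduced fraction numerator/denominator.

BbGGSs gametes: BGS×2, BGs×2, bGS×2, bGs×2
BbGgSs gametes: BGS×1, BGs×1, BgS×1, Bgs×1, bGS×1, bGs×1, bgS×1, bgs×1
BbGGSs×BbGgSs grid (8·8=64): BBGGSS=2 BBGGSs=4 BBGGss=2 BBGgSS=2 BBGgSs=4 BBGgss=2 BbGGSS=4 BbGGSs=8 BbGGss=4 BbGgSS=4 BbGgSs=8 BbGgss=4 bbGGSS=2 bbGGSs=4 bbGGss=2 bbGgSS=2 bbGgSs=4 bbGgss=2
bbGGss hits 2/64; gcd=2; 2÷2/64÷2 = 1/32

P(bbGGss) = 1/32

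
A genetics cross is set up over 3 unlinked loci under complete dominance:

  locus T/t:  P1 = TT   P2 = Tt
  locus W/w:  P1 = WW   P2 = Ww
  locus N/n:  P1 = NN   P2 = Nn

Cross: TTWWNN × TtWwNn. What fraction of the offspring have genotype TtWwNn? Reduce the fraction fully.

P(TtWwNn) = 1/8

TTWWNN gametes: TWN×8
TtWwNn gametes: TWN×1, TWn×1, TwN×1, Twn×1, tWN×1, tWn×1, twN×1, twn×1
TTWWNN×TtWwNn grid (8·8=64): TTWWNN=8 TTWWNn=8 TTWwNN=8 TTWwNn=8 TtWWNN=8 TtWWNn=8 TtWwNN=8 TtWwNn=8
TtWwNn hits 8/64; gcd=8; 8÷8/64÷8 = 1/8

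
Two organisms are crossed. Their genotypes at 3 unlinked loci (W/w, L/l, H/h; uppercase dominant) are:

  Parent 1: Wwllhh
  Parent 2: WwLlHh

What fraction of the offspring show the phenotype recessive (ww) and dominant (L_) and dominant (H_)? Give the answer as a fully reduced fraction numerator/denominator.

P(ww L_ H_) = 1/16

Wwllhh gametes: Wlh×4, wlh×4
WwLlHh gametes: WLH×1, WLh×1, WlH×1, Wlh×1, wLH×1, wLh×1, wlH×1, wlh×1
Wwllhh×WwLlHh grid (8·8=64): WWLlHh=4 WWLlhh=4 WWllHh=4 WWllhh=4 WwLlHh=8 WwLlhh=8 WwllHh=8 Wwllhh=8 wwLlHh=4 wwLlhh=4 wwllHh=4 wwllhh=4
ww L_ H_ hits 4/64; gcd=4; 4÷4/64÷4 = 1/16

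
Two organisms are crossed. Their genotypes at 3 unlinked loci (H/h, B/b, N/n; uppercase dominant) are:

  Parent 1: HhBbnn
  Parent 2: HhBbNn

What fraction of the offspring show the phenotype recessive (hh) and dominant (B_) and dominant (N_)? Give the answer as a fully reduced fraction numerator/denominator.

P(hh B_ N_) = 3/32

HhBbnn gametes: HBn×2, Hbn×2, hBn×2, hbn×2
HhBbNn gametes: HBN×1, HBn×1, HbN×1, Hbn×1, hBN×1, hBn×1, hbN×1, hbn×1
HhBbnn×HhBbNn grid (8·8=64): HHBBNn=2 HHBBnn=2 HHBbNn=4 HHBbnn=4 HHbbNn=2 HHbbnn=2 HhBBNn=4 HhBBnn=4 HhBbNn=8 HhBbnn=8 HhbbNn=4 Hhbbnn=4 hhBBNn=2 hhBBnn=2 hhBbNn=4 hhBbnn=4 hhbbNn=2 hhbbnn=2
hh B_ N_ hits 6/64; gcd=2; 6÷2/64÷2 = 3/32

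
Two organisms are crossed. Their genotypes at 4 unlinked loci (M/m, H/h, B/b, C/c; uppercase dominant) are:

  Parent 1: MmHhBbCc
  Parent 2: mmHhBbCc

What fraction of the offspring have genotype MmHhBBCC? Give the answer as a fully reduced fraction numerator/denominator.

P(MmHhBBCC) = 1/64

MmHhBbCc gametes: MHBC×1, MHBc×1, MHbC×1, MHbc×1, MhBC×1, MhBc×1, MhbC×1, Mhbc×1, mHBC×1, mHBc×1, mHbC×1, mHbc×1, mhBC×1, mhBc×1, mhbC×1, mhbc×1
mmHhBbCc gametes: mHBC×2, mHBc×2, mHbC×2, mHbc×2, mhBC×2, mhBc×2, mhbC×2, mhbc×2
MmHhBbCc×mmHhBbCc grid (16·16=256): MmHHBBCC=2 MmHHBBCc=4 MmHHBBcc=2 MmHHBbCC=4 MmHHBbCc=8 MmHHBbcc=4 MmHHbbCC=2 MmHHbbCc=4 MmHHbbcc=2 MmHhBBCC=4 MmHhBBCc=8 MmHhBBcc=4 MmHhBbCC=8 MmHhBbCc=16 MmHhBbcc=8 MmHhbbCC=4 MmHhbbCc=8 MmHhbbcc=4 MmhhBBCC=2 MmhhBBCc=4 MmhhBBcc=2 MmhhBbCC=4 MmhhBbCc=8 MmhhBbcc=4 MmhhbbCC=2 MmhhbbCc=4 Mmhhbbcc=2 mmHHBBCC=2 mmHHBBCc=4 mmHHBBcc=2 mmHHBbCC=4 mmHHBbCc=8 mmHHBbcc=4 mmHHbbCC=2 mmHHbbCc=4 mmHHbbcc=2 mmHhBBCC=4 mmHhBBCc=8 mmHhBBcc=4 mmHhBbCC=8 mmHhBbCc=16 mmHhBbcc=8 mmHhbbCC=4 mmHhbbCc=8 mmHhbbcc=4 mmhhBBCC=2 mmhhBBCc=4 mmhhBBcc=2 mmhhBbCC=4 mmhhBbCc=8 mmhhBbcc=4 mmhhbbCC=2 mmhhbbCc=4 mmhhbbcc=2
MmHhBBCC hits 4/256; gcd=4; 4÷4/256÷4 = 1/64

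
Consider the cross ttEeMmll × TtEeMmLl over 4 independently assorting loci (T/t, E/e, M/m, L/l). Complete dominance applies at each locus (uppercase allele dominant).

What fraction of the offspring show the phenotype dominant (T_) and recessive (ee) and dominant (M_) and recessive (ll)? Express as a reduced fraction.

ttEeMmll gametes: tEMl×4, tEml×4, teMl×4, teml×4
TtEeMmLl gametes: TEML×1, TEMl×1, TEmL×1, TEml×1, TeML×1, TeMl×1, TemL×1, Teml×1, tEML×1, tEMl×1, tEmL×1, tEml×1, teML×1, teMl×1, temL×1, teml×1
ttEeMmll×TtEeMmLl grid (16·16=256): TtEEMMLl=4 TtEEMMll=4 TtEEMmLl=8 TtEEMmll=8 TtEEmmLl=4 TtEEmmll=4 TtEeMMLl=8 TtEeMMll=8 TtEeMmLl=16 TtEeMmll=16 TtEemmLl=8 TtEemmll=8 TteeMMLl=4 TteeMMll=4 TteeMmLl=8 TteeMmll=8 TteemmLl=4 Tteemmll=4 ttEEMMLl=4 ttEEMMll=4 ttEEMmLl=8 ttEEMmll=8 ttEEmmLl=4 ttEEmmll=4 ttEeMMLl=8 ttEeMMll=8 ttEeMmLl=16 ttEeMmll=16 ttEemmLl=8 ttEemmll=8 tteeMMLl=4 tteeMMll=4 tteeMmLl=8 tteeMmll=8 tteemmLl=4 tteemmll=4
T_ ee M_ ll hits 12/256; gcd=4; 12÷4/256÷4 = 3/64

P(T_ ee M_ ll) = 3/64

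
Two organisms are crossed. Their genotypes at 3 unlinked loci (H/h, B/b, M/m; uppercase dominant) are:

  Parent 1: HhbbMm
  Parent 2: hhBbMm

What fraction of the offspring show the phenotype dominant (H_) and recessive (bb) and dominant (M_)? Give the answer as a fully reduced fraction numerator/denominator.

HhbbMm gametes: HbM×2, Hbm×2, hbM×2, hbm×2
hhBbMm gametes: hBM×2, hBm×2, hbM×2, hbm×2
HhbbMm×hhBbMm grid (8·8=64): HhBbMM=4 HhBbMm=8 HhBbmm=4 HhbbMM=4 HhbbMm=8 Hhbbmm=4 hhBbMM=4 hhBbMm=8 hhBbmm=4 hhbbMM=4 hhbbMm=8 hhbbmm=4
H_ bb M_ hits 12/64; gcd=4; 12÷4/64÷4 = 3/16

P(H_ bb M_) = 3/16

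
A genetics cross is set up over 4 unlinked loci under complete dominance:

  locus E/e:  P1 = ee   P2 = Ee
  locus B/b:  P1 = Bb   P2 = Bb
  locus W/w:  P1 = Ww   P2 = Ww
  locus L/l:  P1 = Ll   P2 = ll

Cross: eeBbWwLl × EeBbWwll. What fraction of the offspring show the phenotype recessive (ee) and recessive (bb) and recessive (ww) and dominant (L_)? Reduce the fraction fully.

eeBbWwLl gametes: eBWL×2, eBWl×2, eBwL×2, eBwl×2, ebWL×2, ebWl×2, ebwL×2, ebwl×2
EeBbWwll gametes: EBWl×2, EBwl×2, EbWl×2, Ebwl×2, eBWl×2, eBwl×2, ebWl×2, ebwl×2
eeBbWwLl×EeBbWwll grid (16·16=256): EeBBWWLl=4 EeBBWWll=4 EeBBWwLl=8 EeBBWwll=8 EeBBwwLl=4 EeBBwwll=4 EeBbWWLl=8 EeBbWWll=8 EeBbWwLl=16 EeBbWwll=16 EeBbwwLl=8 EeBbwwll=8 EebbWWLl=4 EebbWWll=4 EebbWwLl=8 EebbWwll=8 EebbwwLl=4 Eebbwwll=4 eeBBWWLl=4 eeBBWWll=4 eeBBWwLl=8 eeBBWwll=8 eeBBwwLl=4 eeBBwwll=4 eeBbWWLl=8 eeBbWWll=8 eeBbWwLl=16 eeBbWwll=16 eeBbwwLl=8 eeBbwwll=8 eebbWWLl=4 eebbWWll=4 eebbWwLl=8 eebbWwll=8 eebbwwLl=4 eebbwwll=4
ee bb ww L_ hits 4/256; gcd=4; 4÷4/256÷4 = 1/64

P(ee bb ww L_) = 1/64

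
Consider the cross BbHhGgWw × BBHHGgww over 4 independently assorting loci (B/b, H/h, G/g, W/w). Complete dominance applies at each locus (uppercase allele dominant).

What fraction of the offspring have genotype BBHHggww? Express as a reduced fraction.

P(BBHHggww) = 1/32

BbHhGgWw gametes: BHGW×1, BHGw×1, BHgW×1, BHgw×1, BhGW×1, BhGw×1, BhgW×1, Bhgw×1, bHGW×1, bHGw×1, bHgW×1, bHgw×1, bhGW×1, bhGw×1, bhgW×1, bhgw×1
BBHHGgww gametes: BHGw×8, BHgw×8
BbHhGgWw×BBHHGgww grid (16·16=256): BBHHGGWw=8 BBHHGGww=8 BBHHGgWw=16 BBHHGgww=16 BBHHggWw=8 BBHHggww=8 BBHhGGWw=8 BBHhGGww=8 BBHhGgWw=16 BBHhGgww=16 BBHhggWw=8 BBHhggww=8 BbHHGGWw=8 BbHHGGww=8 BbHHGgWw=16 BbHHGgww=16 BbHHggWw=8 BbHHggww=8 BbHhGGWw=8 BbHhGGww=8 BbHhGgWw=16 BbHhGgww=16 BbHhggWw=8 BbHhggww=8
BBHHggww hits 8/256; gcd=8; 8÷8/256÷8 = 1/32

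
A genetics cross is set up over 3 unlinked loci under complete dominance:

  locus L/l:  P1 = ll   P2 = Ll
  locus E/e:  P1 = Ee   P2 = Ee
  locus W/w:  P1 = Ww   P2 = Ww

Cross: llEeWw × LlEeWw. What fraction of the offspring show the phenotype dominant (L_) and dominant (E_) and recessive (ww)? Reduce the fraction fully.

llEeWw gametes: lEW×2, lEw×2, leW×2, lew×2
LlEeWw gametes: LEW×1, LEw×1, LeW×1, Lew×1, lEW×1, lEw×1, leW×1, lew×1
llEeWw×LlEeWw grid (8·8=64): LlEEWW=2 LlEEWw=4 LlEEww=2 LlEeWW=4 LlEeWw=8 LlEeww=4 LleeWW=2 LleeWw=4 Lleeww=2 llEEWW=2 llEEWw=4 llEEww=2 llEeWW=4 llEeWw=8 llEeww=4 lleeWW=2 lleeWw=4 lleeww=2
L_ E_ ww hits 6/64; gcd=2; 6÷2/64÷2 = 3/32

P(L_ E_ ww) = 3/32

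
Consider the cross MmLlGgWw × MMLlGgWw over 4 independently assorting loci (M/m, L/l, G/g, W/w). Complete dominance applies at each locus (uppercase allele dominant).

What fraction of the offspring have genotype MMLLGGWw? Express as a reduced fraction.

P(MMLLGGWw) = 1/64

MmLlGgWw gametes: MLGW×1, MLGw×1, MLgW×1, MLgw×1, MlGW×1, MlGw×1, MlgW×1, Mlgw×1, mLGW×1, mLGw×1, mLgW×1, mLgw×1, mlGW×1, mlGw×1, mlgW×1, mlgw×1
MMLlGgWw gametes: MLGW×2, MLGw×2, MLgW×2, MLgw×2, MlGW×2, MlGw×2, MlgW×2, Mlgw×2
MmLlGgWw×MMLlGgWw grid (16·16=256): MMLLGGWW=2 MMLLGGWw=4 MMLLGGww=2 MMLLGgWW=4 MMLLGgWw=8 MMLLGgww=4 MMLLggWW=2 MMLLggWw=4 MMLLggww=2 MMLlGGWW=4 MMLlGGWw=8 MMLlGGww=4 MMLlGgWW=8 MMLlGgWw=16 MMLlGgww=8 MMLlggWW=4 MMLlggWw=8 MMLlggww=4 MMllGGWW=2 MMllGGWw=4 MMllGGww=2 MMllGgWW=4 MMllGgWw=8 MMllGgww=4 MMllggWW=2 MMllggWw=4 MMllggww=2 MmLLGGWW=2 MmLLGGWw=4 MmLLGGww=2 MmLLGgWW=4 MmLLGgWw=8 MmLLGgww=4 MmLLggWW=2 MmLLggWw=4 MmLLggww=2 MmLlGGWW=4 MmLlGGWw=8 MmLlGGww=4 MmLlGgWW=8 MmLlGgWw=16 MmLlGgww=8 MmLlggWW=4 MmLlggWw=8 MmLlggww=4 MmllGGWW=2 MmllGGWw=4 MmllGGww=2 MmllGgWW=4 MmllGgWw=8 MmllGgww=4 MmllggWW=2 MmllggWw=4 Mmllggww=2
MMLLGGWw hits 4/256; gcd=4; 4÷4/256÷4 = 1/64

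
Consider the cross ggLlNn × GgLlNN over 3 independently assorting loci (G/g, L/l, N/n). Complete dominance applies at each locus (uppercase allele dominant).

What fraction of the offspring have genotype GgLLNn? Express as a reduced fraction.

ggLlNn gametes: gLN×2, gLn×2, glN×2, gln×2
GgLlNN gametes: GLN×2, GlN×2, gLN×2, glN×2
ggLlNn×GgLlNN grid (8·8=64): GgLLNN=4 GgLLNn=4 GgLlNN=8 GgLlNn=8 GgllNN=4 GgllNn=4 ggLLNN=4 ggLLNn=4 ggLlNN=8 ggLlNn=8 ggllNN=4 ggllNn=4
GgLLNn hits 4/64; gcd=4; 4÷4/64÷4 = 1/16

P(GgLLNn) = 1/16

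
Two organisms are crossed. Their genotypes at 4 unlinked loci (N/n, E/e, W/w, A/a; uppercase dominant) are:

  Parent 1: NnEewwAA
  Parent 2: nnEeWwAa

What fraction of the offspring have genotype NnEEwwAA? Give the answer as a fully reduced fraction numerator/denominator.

P(NnEEwwAA) = 1/32

NnEewwAA gametes: NEwA×4, NewA×4, nEwA×4, newA×4
nnEeWwAa gametes: nEWA×2, nEWa×2, nEwA×2, nEwa×2, neWA×2, neWa×2, newA×2, newa×2
NnEewwAA×nnEeWwAa grid (16·16=256): NnEEWwAA=8 NnEEWwAa=8 NnEEwwAA=8 NnEEwwAa=8 NnEeWwAA=16 NnEeWwAa=16 NnEewwAA=16 NnEewwAa=16 NneeWwAA=8 NneeWwAa=8 NneewwAA=8 NneewwAa=8 nnEEWwAA=8 nnEEWwAa=8 nnEEwwAA=8 nnEEwwAa=8 nnEeWwAA=16 nnEeWwAa=16 nnEewwAA=16 nnEewwAa=16 nneeWwAA=8 nneeWwAa=8 nneewwAA=8 nneewwAa=8
NnEEwwAA hits 8/256; gcd=8; 8÷8/256÷8 = 1/32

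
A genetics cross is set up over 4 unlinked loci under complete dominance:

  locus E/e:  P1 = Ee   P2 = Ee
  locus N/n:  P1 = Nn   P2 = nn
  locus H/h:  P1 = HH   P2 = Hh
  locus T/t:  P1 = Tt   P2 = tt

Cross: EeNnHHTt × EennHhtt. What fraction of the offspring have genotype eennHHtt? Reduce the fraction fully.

P(eennHHtt) = 1/32

EeNnHHTt gametes: ENHT×2, ENHt×2, EnHT×2, EnHt×2, eNHT×2, eNHt×2, enHT×2, enHt×2
EennHhtt gametes: EnHt×4, Enht×4, enHt×4, enht×4
EeNnHHTt×EennHhtt grid (16·16=256): EENnHHTt=8 EENnHHtt=8 EENnHhTt=8 EENnHhtt=8 EEnnHHTt=8 EEnnHHtt=8 EEnnHhTt=8 EEnnHhtt=8 EeNnHHTt=16 EeNnHHtt=16 EeNnHhTt=16 EeNnHhtt=16 EennHHTt=16 EennHHtt=16 EennHhTt=16 EennHhtt=16 eeNnHHTt=8 eeNnHHtt=8 eeNnHhTt=8 eeNnHhtt=8 eennHHTt=8 eennHHtt=8 eennHhTt=8 eennHhtt=8
eennHHtt hits 8/256; gcd=8; 8÷8/256÷8 = 1/32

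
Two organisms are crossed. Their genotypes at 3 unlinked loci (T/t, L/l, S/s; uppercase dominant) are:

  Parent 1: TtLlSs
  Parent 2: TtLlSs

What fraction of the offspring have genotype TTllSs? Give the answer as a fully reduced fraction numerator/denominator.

TtLlSs gametes: TLS×1, TLs×1, TlS×1, Tls×1, tLS×1, tLs×1, tlS×1, tls×1
TtLlSs gametes: TLS×1, TLs×1, TlS×1, Tls×1, tLS×1, tLs×1, tlS×1, tls×1
TtLlSs×TtLlSs grid (8·8=64): TTLLSS=1 TTLLSs=2 TTLLss=1 TTLlSS=2 TTLlSs=4 TTLlss=2 TTllSS=1 TTllSs=2 TTllss=1 TtLLSS=2 TtLLSs=4 TtLLss=2 TtLlSS=4 TtLlSs=8 TtLlss=4 TtllSS=2 TtllSs=4 Ttllss=2 ttLLSS=1 ttLLSs=2 ttLLss=1 ttLlSS=2 ttLlSs=4 ttLlss=2 ttllSS=1 ttllSs=2 ttllss=1
TTllSs hits 2/64; gcd=2; 2÷2/64÷2 = 1/32

P(TTllSs) = 1/32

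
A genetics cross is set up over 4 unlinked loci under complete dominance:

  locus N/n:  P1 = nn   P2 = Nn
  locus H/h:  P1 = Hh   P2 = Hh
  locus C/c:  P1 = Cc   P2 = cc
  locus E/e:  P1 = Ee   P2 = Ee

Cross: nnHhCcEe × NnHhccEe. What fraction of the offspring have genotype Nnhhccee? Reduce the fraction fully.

P(Nnhhccee) = 1/64

nnHhCcEe gametes: nHCE×2, nHCe×2, nHcE×2, nHce×2, nhCE×2, nhCe×2, nhcE×2, nhce×2
NnHhccEe gametes: NHcE×2, NHce×2, NhcE×2, Nhce×2, nHcE×2, nHce×2, nhcE×2, nhce×2
nnHhCcEe×NnHhccEe grid (16·16=256): NnHHCcEE=4 NnHHCcEe=8 NnHHCcee=4 NnHHccEE=4 NnHHccEe=8 NnHHccee=4 NnHhCcEE=8 NnHhCcEe=16 NnHhCcee=8 NnHhccEE=8 NnHhccEe=16 NnHhccee=8 NnhhCcEE=4 NnhhCcEe=8 NnhhCcee=4 NnhhccEE=4 NnhhccEe=8 Nnhhccee=4 nnHHCcEE=4 nnHHCcEe=8 nnHHCcee=4 nnHHccEE=4 nnHHccEe=8 nnHHccee=4 nnHhCcEE=8 nnHhCcEe=16 nnHhCcee=8 nnHhccEE=8 nnHhccEe=16 nnHhccee=8 nnhhCcEE=4 nnhhCcEe=8 nnhhCcee=4 nnhhccEE=4 nnhhccEe=8 nnhhccee=4
Nnhhccee hits 4/256; gcd=4; 4÷4/256÷4 = 1/64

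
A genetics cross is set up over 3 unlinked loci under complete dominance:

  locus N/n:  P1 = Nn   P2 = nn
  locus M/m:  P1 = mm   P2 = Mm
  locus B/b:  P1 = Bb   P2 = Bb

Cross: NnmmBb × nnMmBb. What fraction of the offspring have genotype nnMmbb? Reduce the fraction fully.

P(nnMmbb) = 1/16

NnmmBb gametes: NmB×2, Nmb×2, nmB×2, nmb×2
nnMmBb gametes: nMB×2, nMb×2, nmB×2, nmb×2
NnmmBb×nnMmBb grid (8·8=64): NnMmBB=4 NnMmBb=8 NnMmbb=4 NnmmBB=4 NnmmBb=8 Nnmmbb=4 nnMmBB=4 nnMmBb=8 nnMmbb=4 nnmmBB=4 nnmmBb=8 nnmmbb=4
nnMmbb hits 4/64; gcd=4; 4÷4/64÷4 = 1/16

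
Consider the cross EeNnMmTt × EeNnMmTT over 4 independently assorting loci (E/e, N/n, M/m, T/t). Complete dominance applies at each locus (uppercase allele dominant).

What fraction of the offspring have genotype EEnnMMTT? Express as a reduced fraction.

EeNnMmTt gametes: ENMT×1, ENMt×1, ENmT×1, ENmt×1, EnMT×1, EnMt×1, EnmT×1, Enmt×1, eNMT×1, eNMt×1, eNmT×1, eNmt×1, enMT×1, enMt×1, enmT×1, enmt×1
EeNnMmTT gametes: ENMT×2, ENmT×2, EnMT×2, EnmT×2, eNMT×2, eNmT×2, enMT×2, enmT×2
EeNnMmTt×EeNnMmTT grid (16·16=256): EENNMMTT=2 EENNMMTt=2 EENNMmTT=4 EENNMmTt=4 EENNmmTT=2 EENNmmTt=2 EENnMMTT=4 EENnMMTt=4 EENnMmTT=8 EENnMmTt=8 EENnmmTT=4 EENnmmTt=4 EEnnMMTT=2 EEnnMMTt=2 EEnnMmTT=4 EEnnMmTt=4 EEnnmmTT=2 EEnnmmTt=2 EeNNMMTT=4 EeNNMMTt=4 EeNNMmTT=8 EeNNMmTt=8 EeNNmmTT=4 EeNNmmTt=4 EeNnMMTT=8 EeNnMMTt=8 EeNnMmTT=16 EeNnMmTt=16 EeNnmmTT=8 EeNnmmTt=8 EennMMTT=4 EennMMTt=4 EennMmTT=8 EennMmTt=8 EennmmTT=4 EennmmTt=4 eeNNMMTT=2 eeNNMMTt=2 eeNNMmTT=4 eeNNMmTt=4 eeNNmmTT=2 eeNNmmTt=2 eeNnMMTT=4 eeNnMMTt=4 eeNnMmTT=8 eeNnMmTt=8 eeNnmmTT=4 eeNnmmTt=4 eennMMTT=2 eennMMTt=2 eennMmTT=4 eennMmTt=4 eennmmTT=2 eennmmTt=2
EEnnMMTT hits 2/256; gcd=2; 2÷2/256÷2 = 1/128

P(EEnnMMTT) = 1/128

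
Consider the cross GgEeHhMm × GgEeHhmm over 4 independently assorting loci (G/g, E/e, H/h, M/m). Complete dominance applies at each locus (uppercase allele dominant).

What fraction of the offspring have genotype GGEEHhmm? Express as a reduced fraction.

GgEeHhMm gametes: GEHM×1, GEHm×1, GEhM×1, GEhm×1, GeHM×1, GeHm×1, GehM×1, Gehm×1, gEHM×1, gEHm×1, gEhM×1, gEhm×1, geHM×1, geHm×1, gehM×1, gehm×1
GgEeHhmm gametes: GEHm×2, GEhm×2, GeHm×2, Gehm×2, gEHm×2, gEhm×2, geHm×2, gehm×2
GgEeHhMm×GgEeHhmm grid (16·16=256): GGEEHHMm=2 GGEEHHmm=2 GGEEHhMm=4 GGEEHhmm=4 GGEEhhMm=2 GGEEhhmm=2 GGEeHHMm=4 GGEeHHmm=4 GGEeHhMm=8 GGEeHhmm=8 GGEehhMm=4 GGEehhmm=4 GGeeHHMm=2 GGeeHHmm=2 GGeeHhMm=4 GGeeHhmm=4 GGeehhMm=2 GGeehhmm=2 GgEEHHMm=4 GgEEHHmm=4 GgEEHhMm=8 GgEEHhmm=8 GgEEhhMm=4 GgEEhhmm=4 GgEeHHMm=8 GgEeHHmm=8 GgEeHhMm=16 GgEeHhmm=16 GgEehhMm=8 GgEehhmm=8 GgeeHHMm=4 GgeeHHmm=4 GgeeHhMm=8 GgeeHhmm=8 GgeehhMm=4 Ggeehhmm=4 ggEEHHMm=2 ggEEHHmm=2 ggEEHhMm=4 ggEEHhmm=4 ggEEhhMm=2 ggEEhhmm=2 ggEeHHMm=4 ggEeHHmm=4 ggEeHhMm=8 ggEeHhmm=8 ggEehhMm=4 ggEehhmm=4 ggeeHHMm=2 ggeeHHmm=2 ggeeHhMm=4 ggeeHhmm=4 ggeehhMm=2 ggeehhmm=2
GGEEHhmm hits 4/256; gcd=4; 4÷4/256÷4 = 1/64

P(GGEEHhmm) = 1/64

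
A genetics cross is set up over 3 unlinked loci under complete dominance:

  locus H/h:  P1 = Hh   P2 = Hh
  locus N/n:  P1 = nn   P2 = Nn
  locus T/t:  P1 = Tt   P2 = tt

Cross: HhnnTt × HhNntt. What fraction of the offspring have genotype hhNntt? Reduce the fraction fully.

HhnnTt gametes: HnT×2, Hnt×2, hnT×2, hnt×2
HhNntt gametes: HNt×2, Hnt×2, hNt×2, hnt×2
HhnnTt×HhNntt grid (8·8=64): HHNnTt=4 HHNntt=4 HHnnTt=4 HHnntt=4 HhNnTt=8 HhNntt=8 HhnnTt=8 Hhnntt=8 hhNnTt=4 hhNntt=4 hhnnTt=4 hhnntt=4
hhNntt hits 4/64; gcd=4; 4÷4/64÷4 = 1/16

P(hhNntt) = 1/16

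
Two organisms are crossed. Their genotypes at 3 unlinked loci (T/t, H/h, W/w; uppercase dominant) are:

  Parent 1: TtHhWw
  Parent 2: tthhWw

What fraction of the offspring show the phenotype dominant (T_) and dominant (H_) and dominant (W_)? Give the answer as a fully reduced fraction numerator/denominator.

TtHhWw gametes: THW×1, THw×1, ThW×1, Thw×1, tHW×1, tHw×1, thW×1, thw×1
tthhWw gametes: thW×4, thw×4
TtHhWw×tthhWw grid (8·8=64): TtHhWW=4 TtHhWw=8 TtHhww=4 TthhWW=4 TthhWw=8 Tthhww=4 ttHhWW=4 ttHhWw=8 ttHhww=4 tthhWW=4 tthhWw=8 tthhww=4
T_ H_ W_ hits 12/64; gcd=4; 12÷4/64÷4 = 3/16

P(T_ H_ W_) = 3/16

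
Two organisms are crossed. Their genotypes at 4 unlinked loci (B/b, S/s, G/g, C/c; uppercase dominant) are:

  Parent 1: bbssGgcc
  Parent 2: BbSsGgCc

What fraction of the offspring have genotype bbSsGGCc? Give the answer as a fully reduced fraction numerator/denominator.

P(bbSsGGCc) = 1/32

bbssGgcc gametes: bsGc×8, bsgc×8
BbSsGgCc gametes: BSGC×1, BSGc×1, BSgC×1, BSgc×1, BsGC×1, BsGc×1, BsgC×1, Bsgc×1, bSGC×1, bSGc×1, bSgC×1, bSgc×1, bsGC×1, bsGc×1, bsgC×1, bsgc×1
bbssGgcc×BbSsGgCc grid (16·16=256): BbSsGGCc=8 BbSsGGcc=8 BbSsGgCc=16 BbSsGgcc=16 BbSsggCc=8 BbSsggcc=8 BbssGGCc=8 BbssGGcc=8 BbssGgCc=16 BbssGgcc=16 BbssggCc=8 Bbssggcc=8 bbSsGGCc=8 bbSsGGcc=8 bbSsGgCc=16 bbSsGgcc=16 bbSsggCc=8 bbSsggcc=8 bbssGGCc=8 bbssGGcc=8 bbssGgCc=16 bbssGgcc=16 bbssggCc=8 bbssggcc=8
bbSsGGCc hits 8/256; gcd=8; 8÷8/256÷8 = 1/32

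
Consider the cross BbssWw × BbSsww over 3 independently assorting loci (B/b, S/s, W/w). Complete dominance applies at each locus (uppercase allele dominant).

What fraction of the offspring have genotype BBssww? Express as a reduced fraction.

P(BBssww) = 1/16

BbssWw gametes: BsW×2, Bsw×2, bsW×2, bsw×2
BbSsww gametes: BSw×2, Bsw×2, bSw×2, bsw×2
BbssWw×BbSsww grid (8·8=64): BBSsWw=4 BBSsww=4 BBssWw=4 BBssww=4 BbSsWw=8 BbSsww=8 BbssWw=8 Bbssww=8 bbSsWw=4 bbSsww=4 bbssWw=4 bbssww=4
BBssww hits 4/64; gcd=4; 4÷4/64÷4 = 1/16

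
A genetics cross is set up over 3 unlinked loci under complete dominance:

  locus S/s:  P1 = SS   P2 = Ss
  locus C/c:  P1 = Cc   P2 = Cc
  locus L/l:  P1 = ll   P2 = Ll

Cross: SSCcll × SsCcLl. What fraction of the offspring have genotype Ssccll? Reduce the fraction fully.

P(Ssccll) = 1/16

SSCcll gametes: SCl×4, Scl×4
SsCcLl gametes: SCL×1, SCl×1, ScL×1, Scl×1, sCL×1, sCl×1, scL×1, scl×1
SSCcll×SsCcLl grid (8·8=64): SSCCLl=4 SSCCll=4 SSCcLl=8 SSCcll=8 SSccLl=4 SSccll=4 SsCCLl=4 SsCCll=4 SsCcLl=8 SsCcll=8 SsccLl=4 Ssccll=4
Ssccll hits 4/64; gcd=4; 4÷4/64÷4 = 1/16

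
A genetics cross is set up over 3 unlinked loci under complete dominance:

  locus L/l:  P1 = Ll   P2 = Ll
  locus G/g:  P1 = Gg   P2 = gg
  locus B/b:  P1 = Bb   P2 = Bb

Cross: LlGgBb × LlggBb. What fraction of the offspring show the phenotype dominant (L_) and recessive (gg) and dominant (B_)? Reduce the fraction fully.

LlGgBb gametes: LGB×1, LGb×1, LgB×1, Lgb×1, lGB×1, lGb×1, lgB×1, lgb×1
LlggBb gametes: LgB×2, Lgb×2, lgB×2, lgb×2
LlGgBb×LlggBb grid (8·8=64): LLGgBB=2 LLGgBb=4 LLGgbb=2 LLggBB=2 LLggBb=4 LLggbb=2 LlGgBB=4 LlGgBb=8 LlGgbb=4 LlggBB=4 LlggBb=8 Llggbb=4 llGgBB=2 llGgBb=4 llGgbb=2 llggBB=2 llggBb=4 llggbb=2
L_ gg B_ hits 18/64; gcd=2; 18÷2/64÷2 = 9/32

P(L_ gg B_) = 9/32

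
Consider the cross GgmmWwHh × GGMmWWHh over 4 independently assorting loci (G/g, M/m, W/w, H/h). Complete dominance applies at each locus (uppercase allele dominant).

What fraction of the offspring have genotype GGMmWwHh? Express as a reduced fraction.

GgmmWwHh gametes: GmWH×2, GmWh×2, GmwH×2, Gmwh×2, gmWH×2, gmWh×2, gmwH×2, gmwh×2
GGMmWWHh gametes: GMWH×4, GMWh×4, GmWH×4, GmWh×4
GgmmWwHh×GGMmWWHh grid (16·16=256): GGMmWWHH=8 GGMmWWHh=16 GGMmWWhh=8 GGMmWwHH=8 GGMmWwHh=16 GGMmWwhh=8 GGmmWWHH=8 GGmmWWHh=16 GGmmWWhh=8 GGmmWwHH=8 GGmmWwHh=16 GGmmWwhh=8 GgMmWWHH=8 GgMmWWHh=16 GgMmWWhh=8 GgMmWwHH=8 GgMmWwHh=16 GgMmWwhh=8 GgmmWWHH=8 GgmmWWHh=16 GgmmWWhh=8 GgmmWwHH=8 GgmmWwHh=16 GgmmWwhh=8
GGMmWwHh hits 16/256; gcd=16; 16÷16/256÷16 = 1/16

P(GGMmWwHh) = 1/16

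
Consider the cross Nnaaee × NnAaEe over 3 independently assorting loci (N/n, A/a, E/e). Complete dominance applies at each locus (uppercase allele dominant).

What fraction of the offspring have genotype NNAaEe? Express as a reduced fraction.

P(NNAaEe) = 1/16

Nnaaee gametes: Nae×4, nae×4
NnAaEe gametes: NAE×1, NAe×1, NaE×1, Nae×1, nAE×1, nAe×1, naE×1, nae×1
Nnaaee×NnAaEe grid (8·8=64): NNAaEe=4 NNAaee=4 NNaaEe=4 NNaaee=4 NnAaEe=8 NnAaee=8 NnaaEe=8 Nnaaee=8 nnAaEe=4 nnAaee=4 nnaaEe=4 nnaaee=4
NNAaEe hits 4/64; gcd=4; 4÷4/64÷4 = 1/16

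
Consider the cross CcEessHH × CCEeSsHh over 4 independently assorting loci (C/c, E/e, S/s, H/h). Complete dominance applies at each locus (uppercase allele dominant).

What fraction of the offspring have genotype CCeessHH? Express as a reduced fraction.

P(CCeessHH) = 1/32

CcEessHH gametes: CEsH×4, CesH×4, cEsH×4, cesH×4
CCEeSsHh gametes: CESH×2, CESh×2, CEsH×2, CEsh×2, CeSH×2, CeSh×2, CesH×2, Cesh×2
CcEessHH×CCEeSsHh grid (16·16=256): CCEESsHH=8 CCEESsHh=8 CCEEssHH=8 CCEEssHh=8 CCEeSsHH=16 CCEeSsHh=16 CCEessHH=16 CCEessHh=16 CCeeSsHH=8 CCeeSsHh=8 CCeessHH=8 CCeessHh=8 CcEESsHH=8 CcEESsHh=8 CcEEssHH=8 CcEEssHh=8 CcEeSsHH=16 CcEeSsHh=16 CcEessHH=16 CcEessHh=16 CceeSsHH=8 CceeSsHh=8 CceessHH=8 CceessHh=8
CCeessHH hits 8/256; gcd=8; 8÷8/256÷8 = 1/32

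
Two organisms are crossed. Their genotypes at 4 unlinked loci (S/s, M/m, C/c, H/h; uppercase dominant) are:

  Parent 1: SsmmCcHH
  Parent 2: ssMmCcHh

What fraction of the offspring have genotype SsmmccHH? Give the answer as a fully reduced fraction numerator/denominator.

SsmmCcHH gametes: SmCH×4, SmcH×4, smCH×4, smcH×4
ssMmCcHh gametes: sMCH×2, sMCh×2, sMcH×2, sMch×2, smCH×2, smCh×2, smcH×2, smch×2
SsmmCcHH×ssMmCcHh grid (16·16=256): SsMmCCHH=8 SsMmCCHh=8 SsMmCcHH=16 SsMmCcHh=16 SsMmccHH=8 SsMmccHh=8 SsmmCCHH=8 SsmmCCHh=8 SsmmCcHH=16 SsmmCcHh=16 SsmmccHH=8 SsmmccHh=8 ssMmCCHH=8 ssMmCCHh=8 ssMmCcHH=16 ssMmCcHh=16 ssMmccHH=8 ssMmccHh=8 ssmmCCHH=8 ssmmCCHh=8 ssmmCcHH=16 ssmmCcHh=16 ssmmccHH=8 ssmmccHh=8
SsmmccHH hits 8/256; gcd=8; 8÷8/256÷8 = 1/32

P(SsmmccHH) = 1/32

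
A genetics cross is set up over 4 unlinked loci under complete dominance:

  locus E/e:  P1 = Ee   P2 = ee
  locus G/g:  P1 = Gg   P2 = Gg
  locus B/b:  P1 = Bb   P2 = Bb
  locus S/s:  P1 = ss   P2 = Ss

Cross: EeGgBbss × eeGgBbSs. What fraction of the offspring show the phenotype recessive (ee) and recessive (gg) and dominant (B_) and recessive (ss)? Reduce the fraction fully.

P(ee gg B_ ss) = 3/64

EeGgBbss gametes: EGBs×2, EGbs×2, EgBs×2, Egbs×2, eGBs×2, eGbs×2, egBs×2, egbs×2
eeGgBbSs gametes: eGBS×2, eGBs×2, eGbS×2, eGbs×2, egBS×2, egBs×2, egbS×2, egbs×2
EeGgBbss×eeGgBbSs grid (16·16=256): EeGGBBSs=4 EeGGBBss=4 EeGGBbSs=8 EeGGBbss=8 EeGGbbSs=4 EeGGbbss=4 EeGgBBSs=8 EeGgBBss=8 EeGgBbSs=16 EeGgBbss=16 EeGgbbSs=8 EeGgbbss=8 EeggBBSs=4 EeggBBss=4 EeggBbSs=8 EeggBbss=8 EeggbbSs=4 Eeggbbss=4 eeGGBBSs=4 eeGGBBss=4 eeGGBbSs=8 eeGGBbss=8 eeGGbbSs=4 eeGGbbss=4 eeGgBBSs=8 eeGgBBss=8 eeGgBbSs=16 eeGgBbss=16 eeGgbbSs=8 eeGgbbss=8 eeggBBSs=4 eeggBBss=4 eeggBbSs=8 eeggBbss=8 eeggbbSs=4 eeggbbss=4
ee gg B_ ss hits 12/256; gcd=4; 12÷4/256÷4 = 3/64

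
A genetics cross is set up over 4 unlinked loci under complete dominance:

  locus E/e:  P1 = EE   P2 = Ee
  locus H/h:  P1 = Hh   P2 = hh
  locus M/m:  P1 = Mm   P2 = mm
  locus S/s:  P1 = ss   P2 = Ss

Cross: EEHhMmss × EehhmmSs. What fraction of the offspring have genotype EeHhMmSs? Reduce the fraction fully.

P(EeHhMmSs) = 1/16

EEHhMmss gametes: EHMs×4, EHms×4, EhMs×4, Ehms×4
EehhmmSs gametes: EhmS×4, Ehms×4, ehmS×4, ehms×4
EEHhMmss×EehhmmSs grid (16·16=256): EEHhMmSs=16 EEHhMmss=16 EEHhmmSs=16 EEHhmmss=16 EEhhMmSs=16 EEhhMmss=16 EEhhmmSs=16 EEhhmmss=16 EeHhMmSs=16 EeHhMmss=16 EeHhmmSs=16 EeHhmmss=16 EehhMmSs=16 EehhMmss=16 EehhmmSs=16 Eehhmmss=16
EeHhMmSs hits 16/256; gcd=16; 16÷16/256÷16 = 1/16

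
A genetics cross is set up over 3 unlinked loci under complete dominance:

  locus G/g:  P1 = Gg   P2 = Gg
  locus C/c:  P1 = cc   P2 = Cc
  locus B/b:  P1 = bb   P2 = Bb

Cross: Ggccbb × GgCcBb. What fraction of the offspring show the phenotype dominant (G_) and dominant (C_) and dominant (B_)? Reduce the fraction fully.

P(G_ C_ B_) = 3/16

Ggccbb gametes: Gcb×4, gcb×4
GgCcBb gametes: GCB×1, GCb×1, GcB×1, Gcb×1, gCB×1, gCb×1, gcB×1, gcb×1
Ggccbb×GgCcBb grid (8·8=64): GGCcBb=4 GGCcbb=4 GGccBb=4 GGccbb=4 GgCcBb=8 GgCcbb=8 GgccBb=8 Ggccbb=8 ggCcBb=4 ggCcbb=4 ggccBb=4 ggccbb=4
G_ C_ B_ hits 12/64; gcd=4; 12÷4/64÷4 = 3/16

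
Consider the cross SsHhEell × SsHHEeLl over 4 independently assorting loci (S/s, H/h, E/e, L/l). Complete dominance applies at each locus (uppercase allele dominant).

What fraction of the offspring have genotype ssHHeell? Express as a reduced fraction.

SsHhEell gametes: SHEl×2, SHel×2, ShEl×2, Shel×2, sHEl×2, sHel×2, shEl×2, shel×2
SsHHEeLl gametes: SHEL×2, SHEl×2, SHeL×2, SHel×2, sHEL×2, sHEl×2, sHeL×2, sHel×2
SsHhEell×SsHHEeLl grid (16·16=256): SSHHEELl=4 SSHHEEll=4 SSHHEeLl=8 SSHHEell=8 SSHHeeLl=4 SSHHeell=4 SSHhEELl=4 SSHhEEll=4 SSHhEeLl=8 SSHhEell=8 SSHheeLl=4 SSHheell=4 SsHHEELl=8 SsHHEEll=8 SsHHEeLl=16 SsHHEell=16 SsHHeeLl=8 SsHHeell=8 SsHhEELl=8 SsHhEEll=8 SsHhEeLl=16 SsHhEell=16 SsHheeLl=8 SsHheell=8 ssHHEELl=4 ssHHEEll=4 ssHHEeLl=8 ssHHEell=8 ssHHeeLl=4 ssHHeell=4 ssHhEELl=4 ssHhEEll=4 ssHhEeLl=8 ssHhEell=8 ssHheeLl=4 ssHheell=4
ssHHeell hits 4/256; gcd=4; 4÷4/256÷4 = 1/64

P(ssHHeell) = 1/64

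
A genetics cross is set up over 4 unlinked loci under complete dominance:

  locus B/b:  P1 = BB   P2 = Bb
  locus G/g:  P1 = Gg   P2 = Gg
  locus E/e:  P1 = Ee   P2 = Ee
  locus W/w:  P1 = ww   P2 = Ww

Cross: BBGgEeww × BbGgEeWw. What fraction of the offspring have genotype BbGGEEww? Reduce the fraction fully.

P(BbGGEEww) = 1/64

BBGgEeww gametes: BGEw×4, BGew×4, BgEw×4, Bgew×4
BbGgEeWw gametes: BGEW×1, BGEw×1, BGeW×1, BGew×1, BgEW×1, BgEw×1, BgeW×1, Bgew×1, bGEW×1, bGEw×1, bGeW×1, bGew×1, bgEW×1, bgEw×1, bgeW×1, bgew×1
BBGgEeww×BbGgEeWw grid (16·16=256): BBGGEEWw=4 BBGGEEww=4 BBGGEeWw=8 BBGGEeww=8 BBGGeeWw=4 BBGGeeww=4 BBGgEEWw=8 BBGgEEww=8 BBGgEeWw=16 BBGgEeww=16 BBGgeeWw=8 BBGgeeww=8 BBggEEWw=4 BBggEEww=4 BBggEeWw=8 BBggEeww=8 BBggeeWw=4 BBggeeww=4 BbGGEEWw=4 BbGGEEww=4 BbGGEeWw=8 BbGGEeww=8 BbGGeeWw=4 BbGGeeww=4 BbGgEEWw=8 BbGgEEww=8 BbGgEeWw=16 BbGgEeww=16 BbGgeeWw=8 BbGgeeww=8 BbggEEWw=4 BbggEEww=4 BbggEeWw=8 BbggEeww=8 BbggeeWw=4 Bbggeeww=4
BbGGEEww hits 4/256; gcd=4; 4÷4/256÷4 = 1/64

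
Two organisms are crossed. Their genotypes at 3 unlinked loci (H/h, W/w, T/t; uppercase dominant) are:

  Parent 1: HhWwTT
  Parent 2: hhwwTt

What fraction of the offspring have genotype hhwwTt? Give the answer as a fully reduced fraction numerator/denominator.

HhWwTT gametes: HWT×2, HwT×2, hWT×2, hwT×2
hhwwTt gametes: hwT×4, hwt×4
HhWwTT×hhwwTt grid (8·8=64): HhWwTT=8 HhWwTt=8 HhwwTT=8 HhwwTt=8 hhWwTT=8 hhWwTt=8 hhwwTT=8 hhwwTt=8
hhwwTt hits 8/64; gcd=8; 8÷8/64÷8 = 1/8

P(hhwwTt) = 1/8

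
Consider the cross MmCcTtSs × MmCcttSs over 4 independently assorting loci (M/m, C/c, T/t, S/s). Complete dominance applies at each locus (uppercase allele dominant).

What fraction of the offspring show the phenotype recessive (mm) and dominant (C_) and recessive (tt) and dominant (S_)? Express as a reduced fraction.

P(mm C_ tt S_) = 9/128

MmCcTtSs gametes: MCTS×1, MCTs×1, MCtS×1, MCts×1, McTS×1, McTs×1, MctS×1, Mcts×1, mCTS×1, mCTs×1, mCtS×1, mCts×1, mcTS×1, mcTs×1, mctS×1, mcts×1
MmCcttSs gametes: MCtS×2, MCts×2, MctS×2, Mcts×2, mCtS×2, mCts×2, mctS×2, mcts×2
MmCcTtSs×MmCcttSs grid (16·16=256): MMCCTtSS=2 MMCCTtSs=4 MMCCTtss=2 MMCCttSS=2 MMCCttSs=4 MMCCttss=2 MMCcTtSS=4 MMCcTtSs=8 MMCcTtss=4 MMCcttSS=4 MMCcttSs=8 MMCcttss=4 MMccTtSS=2 MMccTtSs=4 MMccTtss=2 MMccttSS=2 MMccttSs=4 MMccttss=2 MmCCTtSS=4 MmCCTtSs=8 MmCCTtss=4 MmCCttSS=4 MmCCttSs=8 MmCCttss=4 MmCcTtSS=8 MmCcTtSs=16 MmCcTtss=8 MmCcttSS=8 MmCcttSs=16 MmCcttss=8 MmccTtSS=4 MmccTtSs=8 MmccTtss=4 MmccttSS=4 MmccttSs=8 Mmccttss=4 mmCCTtSS=2 mmCCTtSs=4 mmCCTtss=2 mmCCttSS=2 mmCCttSs=4 mmCCttss=2 mmCcTtSS=4 mmCcTtSs=8 mmCcTtss=4 mmCcttSS=4 mmCcttSs=8 mmCcttss=4 mmccTtSS=2 mmccTtSs=4 mmccTtss=2 mmccttSS=2 mmccttSs=4 mmccttss=2
mm C_ tt S_ hits 18/256; gcd=2; 18÷2/256÷2 = 9/128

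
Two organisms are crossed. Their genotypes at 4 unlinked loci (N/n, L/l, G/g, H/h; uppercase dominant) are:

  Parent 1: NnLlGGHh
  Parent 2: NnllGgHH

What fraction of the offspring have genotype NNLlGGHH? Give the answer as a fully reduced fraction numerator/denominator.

NnLlGGHh gametes: NLGH×2, NLGh×2, NlGH×2, NlGh×2, nLGH×2, nLGh×2, nlGH×2, nlGh×2
NnllGgHH gametes: NlGH×4, NlgH×4, nlGH×4, nlgH×4
NnLlGGHh×NnllGgHH grid (16·16=256): NNLlGGHH=8 NNLlGGHh=8 NNLlGgHH=8 NNLlGgHh=8 NNllGGHH=8 NNllGGHh=8 NNllGgHH=8 NNllGgHh=8 NnLlGGHH=16 NnLlGGHh=16 NnLlGgHH=16 NnLlGgHh=16 NnllGGHH=16 NnllGGHh=16 NnllGgHH=16 NnllGgHh=16 nnLlGGHH=8 nnLlGGHh=8 nnLlGgHH=8 nnLlGgHh=8 nnllGGHH=8 nnllGGHh=8 nnllGgHH=8 nnllGgHh=8
NNLlGGHH hits 8/256; gcd=8; 8÷8/256÷8 = 1/32

P(NNLlGGHH) = 1/32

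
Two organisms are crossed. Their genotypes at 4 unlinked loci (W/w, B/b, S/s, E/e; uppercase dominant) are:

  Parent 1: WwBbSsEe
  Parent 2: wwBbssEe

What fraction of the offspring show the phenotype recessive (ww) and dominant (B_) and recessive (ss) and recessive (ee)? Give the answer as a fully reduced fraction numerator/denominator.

WwBbSsEe gametes: WBSE×1, WBSe×1, WBsE×1, WBse×1, WbSE×1, WbSe×1, WbsE×1, Wbse×1, wBSE×1, wBSe×1, wBsE×1, wBse×1, wbSE×1, wbSe×1, wbsE×1, wbse×1
wwBbssEe gametes: wBsE×4, wBse×4, wbsE×4, wbse×4
WwBbSsEe×wwBbssEe grid (16·16=256): WwBBSsEE=4 WwBBSsEe=8 WwBBSsee=4 WwBBssEE=4 WwBBssEe=8 WwBBssee=4 WwBbSsEE=8 WwBbSsEe=16 WwBbSsee=8 WwBbssEE=8 WwBbssEe=16 WwBbssee=8 WwbbSsEE=4 WwbbSsEe=8 WwbbSsee=4 WwbbssEE=4 WwbbssEe=8 Wwbbssee=4 wwBBSsEE=4 wwBBSsEe=8 wwBBSsee=4 wwBBssEE=4 wwBBssEe=8 wwBBssee=4 wwBbSsEE=8 wwBbSsEe=16 wwBbSsee=8 wwBbssEE=8 wwBbssEe=16 wwBbssee=8 wwbbSsEE=4 wwbbSsEe=8 wwbbSsee=4 wwbbssEE=4 wwbbssEe=8 wwbbssee=4
ww B_ ss ee hits 12/256; gcd=4; 12÷4/256÷4 = 3/64

P(ww B_ ss ee) = 3/64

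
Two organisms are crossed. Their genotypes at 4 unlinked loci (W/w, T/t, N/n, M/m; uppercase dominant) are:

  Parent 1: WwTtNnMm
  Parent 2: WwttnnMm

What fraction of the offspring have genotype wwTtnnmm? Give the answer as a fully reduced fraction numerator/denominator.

P(wwTtnnmm) = 1/64

WwTtNnMm gametes: WTNM×1, WTNm×1, WTnM×1, WTnm×1, WtNM×1, WtNm×1, WtnM×1, Wtnm×1, wTNM×1, wTNm×1, wTnM×1, wTnm×1, wtNM×1, wtNm×1, wtnM×1, wtnm×1
WwttnnMm gametes: WtnM×4, Wtnm×4, wtnM×4, wtnm×4
WwTtNnMm×WwttnnMm grid (16·16=256): WWTtNnMM=4 WWTtNnMm=8 WWTtNnmm=4 WWTtnnMM=4 WWTtnnMm=8 WWTtnnmm=4 WWttNnMM=4 WWttNnMm=8 WWttNnmm=4 WWttnnMM=4 WWttnnMm=8 WWttnnmm=4 WwTtNnMM=8 WwTtNnMm=16 WwTtNnmm=8 WwTtnnMM=8 WwTtnnMm=16 WwTtnnmm=8 WwttNnMM=8 WwttNnMm=16 WwttNnmm=8 WwttnnMM=8 WwttnnMm=16 Wwttnnmm=8 wwTtNnMM=4 wwTtNnMm=8 wwTtNnmm=4 wwTtnnMM=4 wwTtnnMm=8 wwTtnnmm=4 wwttNnMM=4 wwttNnMm=8 wwttNnmm=4 wwttnnMM=4 wwttnnMm=8 wwttnnmm=4
wwTtnnmm hits 4/256; gcd=4; 4÷4/256÷4 = 1/64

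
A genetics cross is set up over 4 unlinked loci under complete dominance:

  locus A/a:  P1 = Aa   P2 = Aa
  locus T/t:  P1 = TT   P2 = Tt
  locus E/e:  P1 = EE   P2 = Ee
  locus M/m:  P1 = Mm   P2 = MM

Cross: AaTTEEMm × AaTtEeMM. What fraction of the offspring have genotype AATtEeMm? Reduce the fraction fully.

AaTTEEMm gametes: ATEM×4, ATEm×4, aTEM×4, aTEm×4
AaTtEeMM gametes: ATEM×2, ATeM×2, AtEM×2, AteM×2, aTEM×2, aTeM×2, atEM×2, ateM×2
AaTTEEMm×AaTtEeMM grid (16·16=256): AATTEEMM=8 AATTEEMm=8 AATTEeMM=8 AATTEeMm=8 AATtEEMM=8 AATtEEMm=8 AATtEeMM=8 AATtEeMm=8 AaTTEEMM=16 AaTTEEMm=16 AaTTEeMM=16 AaTTEeMm=16 AaTtEEMM=16 AaTtEEMm=16 AaTtEeMM=16 AaTtEeMm=16 aaTTEEMM=8 aaTTEEMm=8 aaTTEeMM=8 aaTTEeMm=8 aaTtEEMM=8 aaTtEEMm=8 aaTtEeMM=8 aaTtEeMm=8
AATtEeMm hits 8/256; gcd=8; 8÷8/256÷8 = 1/32

P(AATtEeMm) = 1/32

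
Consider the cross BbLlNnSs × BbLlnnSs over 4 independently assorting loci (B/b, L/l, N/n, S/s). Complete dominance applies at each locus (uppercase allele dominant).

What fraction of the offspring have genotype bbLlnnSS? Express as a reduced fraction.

BbLlNnSs gametes: BLNS×1, BLNs×1, BLnS×1, BLns×1, BlNS×1, BlNs×1, BlnS×1, Blns×1, bLNS×1, bLNs×1, bLnS×1, bLns×1, blNS×1, blNs×1, blnS×1, blns×1
BbLlnnSs gametes: BLnS×2, BLns×2, BlnS×2, Blns×2, bLnS×2, bLns×2, blnS×2, blns×2
BbLlNnSs×BbLlnnSs grid (16·16=256): BBLLNnSS=2 BBLLNnSs=4 BBLLNnss=2 BBLLnnSS=2 BBLLnnSs=4 BBLLnnss=2 BBLlNnSS=4 BBLlNnSs=8 BBLlNnss=4 BBLlnnSS=4 BBLlnnSs=8 BBLlnnss=4 BBllNnSS=2 BBllNnSs=4 BBllNnss=2 BBllnnSS=2 BBllnnSs=4 BBllnnss=2 BbLLNnSS=4 BbLLNnSs=8 BbLLNnss=4 BbLLnnSS=4 BbLLnnSs=8 BbLLnnss=4 BbLlNnSS=8 BbLlNnSs=16 BbLlNnss=8 BbLlnnSS=8 BbLlnnSs=16 BbLlnnss=8 BbllNnSS=4 BbllNnSs=8 BbllNnss=4 BbllnnSS=4 BbllnnSs=8 Bbllnnss=4 bbLLNnSS=2 bbLLNnSs=4 bbLLNnss=2 bbLLnnSS=2 bbLLnnSs=4 bbLLnnss=2 bbLlNnSS=4 bbLlNnSs=8 bbLlNnss=4 bbLlnnSS=4 bbLlnnSs=8 bbLlnnss=4 bbllNnSS=2 bbllNnSs=4 bbllNnss=2 bbllnnSS=2 bbllnnSs=4 bbllnnss=2
bbLlnnSS hits 4/256; gcd=4; 4÷4/256÷4 = 1/64

P(bbLlnnSS) = 1/64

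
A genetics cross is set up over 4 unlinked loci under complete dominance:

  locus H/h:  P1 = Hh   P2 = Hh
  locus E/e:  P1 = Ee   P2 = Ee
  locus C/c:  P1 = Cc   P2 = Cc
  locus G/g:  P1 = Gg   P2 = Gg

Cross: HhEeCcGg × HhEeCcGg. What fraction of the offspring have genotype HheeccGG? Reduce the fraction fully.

P(HheeccGG) = 1/128

HhEeCcGg gametes: HECG×1, HECg×1, HEcG×1, HEcg×1, HeCG×1, HeCg×1, HecG×1, Hecg×1, hECG×1, hECg×1, hEcG×1, hEcg×1, heCG×1, heCg×1, hecG×1, hecg×1
HhEeCcGg gametes: HECG×1, HECg×1, HEcG×1, HEcg×1, HeCG×1, HeCg×1, HecG×1, Hecg×1, hECG×1, hECg×1, hEcG×1, hEcg×1, heCG×1, heCg×1, hecG×1, hecg×1
HhEeCcGg×HhEeCcGg grid (16·16=256): HHEECCGG=1 HHEECCGg=2 HHEECCgg=1 HHEECcGG=2 HHEECcGg=4 HHEECcgg=2 HHEEccGG=1 HHEEccGg=2 HHEEccgg=1 HHEeCCGG=2 HHEeCCGg=4 HHEeCCgg=2 HHEeCcGG=4 HHEeCcGg=8 HHEeCcgg=4 HHEeccGG=2 HHEeccGg=4 HHEeccgg=2 HHeeCCGG=1 HHeeCCGg=2 HHeeCCgg=1 HHeeCcGG=2 HHeeCcGg=4 HHeeCcgg=2 HHeeccGG=1 HHeeccGg=2 HHeeccgg=1 HhEECCGG=2 HhEECCGg=4 HhEECCgg=2 HhEECcGG=4 HhEECcGg=8 HhEECcgg=4 HhEEccGG=2 HhEEccGg=4 HhEEccgg=2 HhEeCCGG=4 HhEeCCGg=8 HhEeCCgg=4 HhEeCcGG=8 HhEeCcGg=16 HhEeCcgg=8 HhEeccGG=4 HhEeccGg=8 HhEeccgg=4 HheeCCGG=2 HheeCCGg=4 HheeCCgg=2 HheeCcGG=4 HheeCcGg=8 HheeCcgg=4 HheeccGG=2 HheeccGg=4 Hheeccgg=2 hhEECCGG=1 hhEECCGg=2 hhEECCgg=1 hhEECcGG=2 hhEECcGg=4 hhEECcgg=2 hhEEccGG=1 hhEEccGg=2 hhEEccgg=1 hhEeCCGG=2 hhEeCCGg=4 hhEeCCgg=2 hhEeCcGG=4 hhEeCcGg=8 hhEeCcgg=4 hhEeccGG=2 hhEeccGg=4 hhEeccgg=2 hheeCCGG=1 hheeCCGg=2 hheeCCgg=1 hheeCcGG=2 hheeCcGg=4 hheeCcgg=2 hheeccGG=1 hheeccGg=2 hheeccgg=1
HheeccGG hits 2/256; gcd=2; 2÷2/256÷2 = 1/128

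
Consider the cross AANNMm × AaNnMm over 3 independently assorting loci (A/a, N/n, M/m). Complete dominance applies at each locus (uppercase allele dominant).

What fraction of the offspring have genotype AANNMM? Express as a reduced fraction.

P(AANNMM) = 1/16

AANNMm gametes: ANM×4, ANm×4
AaNnMm gametes: ANM×1, ANm×1, AnM×1, Anm×1, aNM×1, aNm×1, anM×1, anm×1
AANNMm×AaNnMm grid (8·8=64): AANNMM=4 AANNMm=8 AANNmm=4 AANnMM=4 AANnMm=8 AANnmm=4 AaNNMM=4 AaNNMm=8 AaNNmm=4 AaNnMM=4 AaNnMm=8 AaNnmm=4
AANNMM hits 4/64; gcd=4; 4÷4/64÷4 = 1/16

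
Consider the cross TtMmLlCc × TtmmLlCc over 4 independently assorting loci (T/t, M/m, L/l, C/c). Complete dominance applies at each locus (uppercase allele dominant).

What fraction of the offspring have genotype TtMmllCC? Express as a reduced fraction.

TtMmLlCc gametes: TMLC×1, TMLc×1, TMlC×1, TMlc×1, TmLC×1, TmLc×1, TmlC×1, Tmlc×1, tMLC×1, tMLc×1, tMlC×1, tMlc×1, tmLC×1, tmLc×1, tmlC×1, tmlc×1
TtmmLlCc gametes: TmLC×2, TmLc×2, TmlC×2, Tmlc×2, tmLC×2, tmLc×2, tmlC×2, tmlc×2
TtMmLlCc×TtmmLlCc grid (16·16=256): TTMmLLCC=2 TTMmLLCc=4 TTMmLLcc=2 TTMmLlCC=4 TTMmLlCc=8 TTMmLlcc=4 TTMmllCC=2 TTMmllCc=4 TTMmllcc=2 TTmmLLCC=2 TTmmLLCc=4 TTmmLLcc=2 TTmmLlCC=4 TTmmLlCc=8 TTmmLlcc=4 TTmmllCC=2 TTmmllCc=4 TTmmllcc=2 TtMmLLCC=4 TtMmLLCc=8 TtMmLLcc=4 TtMmLlCC=8 TtMmLlCc=16 TtMmLlcc=8 TtMmllCC=4 TtMmllCc=8 TtMmllcc=4 TtmmLLCC=4 TtmmLLCc=8 TtmmLLcc=4 TtmmLlCC=8 TtmmLlCc=16 TtmmLlcc=8 TtmmllCC=4 TtmmllCc=8 Ttmmllcc=4 ttMmLLCC=2 ttMmLLCc=4 ttMmLLcc=2 ttMmLlCC=4 ttMmLlCc=8 ttMmLlcc=4 ttMmllCC=2 ttMmllCc=4 ttMmllcc=2 ttmmLLCC=2 ttmmLLCc=4 ttmmLLcc=2 ttmmLlCC=4 ttmmLlCc=8 ttmmLlcc=4 ttmmllCC=2 ttmmllCc=4 ttmmllcc=2
TtMmllCC hits 4/256; gcd=4; 4÷4/256÷4 = 1/64

P(TtMmllCC) = 1/64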